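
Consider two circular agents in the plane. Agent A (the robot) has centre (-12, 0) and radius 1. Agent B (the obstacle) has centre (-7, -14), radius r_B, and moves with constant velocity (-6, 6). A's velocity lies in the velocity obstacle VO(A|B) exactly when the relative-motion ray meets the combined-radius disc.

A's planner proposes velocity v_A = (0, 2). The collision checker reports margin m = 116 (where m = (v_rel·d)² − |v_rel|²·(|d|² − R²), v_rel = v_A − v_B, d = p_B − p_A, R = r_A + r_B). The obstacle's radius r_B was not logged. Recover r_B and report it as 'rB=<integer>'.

m = 116
d = (5, -14);  v_rel = (6, -4),  |v_rel|² = 52
v_rel×d = (6)·(-14) − (-4)·(5) = -64
since m = R²·52 − (-64)²:  R² = (4096 + 116) / 52 = 81
R = √81 = 9  ⇒  r_B = 9 − 1 = 8

rB=8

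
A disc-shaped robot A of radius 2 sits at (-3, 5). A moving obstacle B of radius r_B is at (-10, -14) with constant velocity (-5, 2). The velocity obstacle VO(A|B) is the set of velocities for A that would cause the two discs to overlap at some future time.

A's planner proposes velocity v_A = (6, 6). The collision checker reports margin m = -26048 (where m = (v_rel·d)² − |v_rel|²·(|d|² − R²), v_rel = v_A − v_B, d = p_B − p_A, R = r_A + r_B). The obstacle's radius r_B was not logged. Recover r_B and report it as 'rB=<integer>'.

m = -26048
d = (-7, -19);  v_rel = (11, 4),  |v_rel|² = 137
v_rel×d = (11)·(-19) − (4)·(-7) = -181
since m = R²·137 − (-181)²:  R² = (32761 + -26048) / 137 = 49
R = √49 = 7  ⇒  r_B = 7 − 2 = 5

rB=5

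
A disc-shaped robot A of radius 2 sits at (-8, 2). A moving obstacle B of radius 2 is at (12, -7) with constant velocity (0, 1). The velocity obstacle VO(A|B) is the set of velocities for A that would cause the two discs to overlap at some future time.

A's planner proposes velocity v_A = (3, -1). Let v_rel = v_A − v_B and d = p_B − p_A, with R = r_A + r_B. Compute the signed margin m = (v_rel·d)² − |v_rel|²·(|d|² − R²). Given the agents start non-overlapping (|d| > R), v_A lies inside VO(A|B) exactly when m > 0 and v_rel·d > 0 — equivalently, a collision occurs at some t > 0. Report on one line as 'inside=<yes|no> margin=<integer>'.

d = (20, -9),  |d|² = 481;  R = 2+2 = 4,  c = 481−4² = 465
v_rel = (3, -2),  |v_rel|² = 13;  v_rel·d = (3)·(20) + (-2)·(-9) = 78
13·t² − 156·t + 465 = 0  ⇒  m = 78² − 13·465 = 39
m = 39 > 0,  v_rel·d = 78 > 0  ⇒  inside

inside=yes margin=39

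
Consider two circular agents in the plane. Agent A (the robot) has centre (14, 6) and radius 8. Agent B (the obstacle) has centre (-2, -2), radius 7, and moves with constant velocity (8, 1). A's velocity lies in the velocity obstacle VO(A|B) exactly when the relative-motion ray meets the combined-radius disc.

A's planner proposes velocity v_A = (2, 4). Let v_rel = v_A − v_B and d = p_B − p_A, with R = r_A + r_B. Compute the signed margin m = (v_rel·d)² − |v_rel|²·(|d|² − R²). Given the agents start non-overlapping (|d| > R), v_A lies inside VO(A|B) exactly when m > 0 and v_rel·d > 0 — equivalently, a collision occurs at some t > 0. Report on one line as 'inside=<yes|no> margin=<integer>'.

d = (-16, -8),  |d|² = 320;  R = 8+7 = 15,  c = 320−15² = 95
v_rel = (-6, 3),  |v_rel|² = 45;  v_rel·d = (-6)·(-16) + (3)·(-8) = 72
45·t² − 144·t + 95 = 0  ⇒  m = 72² − 45·95 = 909
m = 909 > 0,  v_rel·d = 72 > 0  ⇒  inside

inside=yes margin=909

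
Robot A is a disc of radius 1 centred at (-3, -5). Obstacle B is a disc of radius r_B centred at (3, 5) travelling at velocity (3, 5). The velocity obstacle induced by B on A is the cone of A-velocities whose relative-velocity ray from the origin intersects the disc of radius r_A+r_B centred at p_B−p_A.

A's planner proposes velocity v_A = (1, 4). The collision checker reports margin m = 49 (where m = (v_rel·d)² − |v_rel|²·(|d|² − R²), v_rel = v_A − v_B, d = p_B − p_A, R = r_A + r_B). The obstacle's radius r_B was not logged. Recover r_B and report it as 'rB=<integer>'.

m = 49
d = (6, 10);  v_rel = (-2, -1),  |v_rel|² = 5
v_rel×d = (-2)·(10) − (-1)·(6) = -14
since m = R²·5 − (-14)²:  R² = (196 + 49) / 5 = 49
R = √49 = 7  ⇒  r_B = 7 − 1 = 6

rB=6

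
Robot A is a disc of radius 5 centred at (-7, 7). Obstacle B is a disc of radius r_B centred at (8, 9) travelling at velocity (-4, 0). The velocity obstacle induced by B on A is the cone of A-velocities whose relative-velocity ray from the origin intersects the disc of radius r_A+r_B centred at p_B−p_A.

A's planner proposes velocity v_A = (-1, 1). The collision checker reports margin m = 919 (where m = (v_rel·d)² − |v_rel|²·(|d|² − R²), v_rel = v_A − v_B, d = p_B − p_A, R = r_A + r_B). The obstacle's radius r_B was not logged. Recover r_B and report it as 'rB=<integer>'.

m = 919
d = (15, 2);  v_rel = (3, 1),  |v_rel|² = 10
v_rel×d = (3)·(2) − (1)·(15) = -9
since m = R²·10 − (-9)²:  R² = (81 + 919) / 10 = 100
R = √100 = 10  ⇒  r_B = 10 − 5 = 5

rB=5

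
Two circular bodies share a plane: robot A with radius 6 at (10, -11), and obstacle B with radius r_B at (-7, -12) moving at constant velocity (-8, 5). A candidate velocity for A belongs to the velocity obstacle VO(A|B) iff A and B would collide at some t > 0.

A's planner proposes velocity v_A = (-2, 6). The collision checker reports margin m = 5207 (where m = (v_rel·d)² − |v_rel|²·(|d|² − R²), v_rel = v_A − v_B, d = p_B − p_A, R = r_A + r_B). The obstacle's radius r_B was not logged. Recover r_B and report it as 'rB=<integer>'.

m = 5207
d = (-17, -1);  v_rel = (6, 1),  |v_rel|² = 37
v_rel×d = (6)·(-1) − (1)·(-17) = 11
since m = R²·37 − 11²:  R² = (121 + 5207) / 37 = 144
R = √144 = 12  ⇒  r_B = 12 − 6 = 6

rB=6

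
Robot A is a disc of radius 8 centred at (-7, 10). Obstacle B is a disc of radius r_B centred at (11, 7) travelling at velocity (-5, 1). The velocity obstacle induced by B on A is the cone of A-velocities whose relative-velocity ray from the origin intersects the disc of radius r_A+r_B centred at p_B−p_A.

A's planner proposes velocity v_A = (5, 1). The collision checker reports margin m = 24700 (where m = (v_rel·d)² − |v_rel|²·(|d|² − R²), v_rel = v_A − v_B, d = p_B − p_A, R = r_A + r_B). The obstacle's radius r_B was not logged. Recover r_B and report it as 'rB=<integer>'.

m = 24700
d = (18, -3);  v_rel = (10, 0),  |v_rel|² = 100
v_rel×d = (10)·(-3) − (0)·(18) = -30
since m = R²·100 − (-30)²:  R² = (900 + 24700) / 100 = 256
R = √256 = 16  ⇒  r_B = 16 − 8 = 8

rB=8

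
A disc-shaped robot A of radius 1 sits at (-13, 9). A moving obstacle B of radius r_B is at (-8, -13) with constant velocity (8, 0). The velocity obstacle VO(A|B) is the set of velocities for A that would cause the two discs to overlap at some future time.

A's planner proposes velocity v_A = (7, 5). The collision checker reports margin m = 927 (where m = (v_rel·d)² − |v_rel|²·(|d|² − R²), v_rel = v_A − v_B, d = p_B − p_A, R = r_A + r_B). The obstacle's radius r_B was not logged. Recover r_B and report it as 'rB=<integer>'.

m = 927
d = (5, -22);  v_rel = (-1, 5),  |v_rel|² = 26
v_rel×d = (-1)·(-22) − (5)·(5) = -3
since m = R²·26 − (-3)²:  R² = (9 + 927) / 26 = 36
R = √36 = 6  ⇒  r_B = 6 − 1 = 5

rB=5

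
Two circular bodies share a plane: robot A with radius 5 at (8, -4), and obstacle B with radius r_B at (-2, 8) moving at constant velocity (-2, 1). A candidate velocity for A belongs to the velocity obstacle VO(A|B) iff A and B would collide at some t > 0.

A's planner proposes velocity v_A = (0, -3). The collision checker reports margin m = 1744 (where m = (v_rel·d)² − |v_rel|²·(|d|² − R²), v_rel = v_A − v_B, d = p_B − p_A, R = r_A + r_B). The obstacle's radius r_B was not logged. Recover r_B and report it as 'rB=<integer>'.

m = 1744
d = (-10, 12);  v_rel = (2, -4),  |v_rel|² = 20
v_rel×d = (2)·(12) − (-4)·(-10) = -16
since m = R²·20 − (-16)²:  R² = (256 + 1744) / 20 = 100
R = √100 = 10  ⇒  r_B = 10 − 5 = 5

rB=5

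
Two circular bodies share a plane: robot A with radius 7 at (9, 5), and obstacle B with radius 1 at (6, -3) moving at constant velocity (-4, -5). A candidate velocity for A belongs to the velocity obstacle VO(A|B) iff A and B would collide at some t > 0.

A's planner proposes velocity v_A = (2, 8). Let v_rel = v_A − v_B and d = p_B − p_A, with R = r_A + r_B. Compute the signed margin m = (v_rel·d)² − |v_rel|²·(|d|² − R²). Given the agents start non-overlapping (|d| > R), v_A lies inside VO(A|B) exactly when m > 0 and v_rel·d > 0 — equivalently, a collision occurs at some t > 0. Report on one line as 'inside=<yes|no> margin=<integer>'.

d = (-3, -8),  |d|² = 73;  R = 7+1 = 8,  c = 73−8² = 9
v_rel = (6, 13),  |v_rel|² = 205;  v_rel·d = (6)·(-3) + (13)·(-8) = -122
205·t² + 244·t + 9 = 0  ⇒  m = (-122)² − 205·9 = 13039
m = 13039 > 0,  v_rel·d = -122 < 0  ⇒  outside

inside=no margin=13039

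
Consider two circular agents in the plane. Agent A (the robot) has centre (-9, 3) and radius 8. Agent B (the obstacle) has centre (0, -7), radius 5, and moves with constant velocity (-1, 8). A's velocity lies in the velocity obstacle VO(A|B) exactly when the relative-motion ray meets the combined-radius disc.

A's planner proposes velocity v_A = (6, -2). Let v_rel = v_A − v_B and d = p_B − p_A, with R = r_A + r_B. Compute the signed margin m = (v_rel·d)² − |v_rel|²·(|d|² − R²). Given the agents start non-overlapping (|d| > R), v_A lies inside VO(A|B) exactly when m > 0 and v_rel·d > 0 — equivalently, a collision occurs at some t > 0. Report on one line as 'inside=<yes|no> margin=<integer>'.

d = (9, -10),  |d|² = 181;  R = 8+5 = 13,  c = 181−13² = 12
v_rel = (7, -10),  |v_rel|² = 149;  v_rel·d = (7)·(9) + (-10)·(-10) = 163
149·t² − 326·t + 12 = 0  ⇒  m = 163² − 149·12 = 24781
m = 24781 > 0,  v_rel·d = 163 > 0  ⇒  inside

inside=yes margin=24781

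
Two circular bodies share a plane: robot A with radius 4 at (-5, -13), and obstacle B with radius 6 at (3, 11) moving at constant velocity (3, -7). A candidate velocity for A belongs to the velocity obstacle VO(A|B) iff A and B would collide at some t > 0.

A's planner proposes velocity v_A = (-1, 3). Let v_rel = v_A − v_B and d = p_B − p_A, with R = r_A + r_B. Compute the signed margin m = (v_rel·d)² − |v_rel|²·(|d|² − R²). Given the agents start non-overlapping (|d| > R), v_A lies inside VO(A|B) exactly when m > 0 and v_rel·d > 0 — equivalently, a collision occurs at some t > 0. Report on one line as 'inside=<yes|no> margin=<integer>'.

d = (8, 24),  |d|² = 640;  R = 4+6 = 10,  c = 640−10² = 540
v_rel = (-4, 10),  |v_rel|² = 116;  v_rel·d = (-4)·(8) + (10)·(24) = 208
116·t² − 416·t + 540 = 0  ⇒  m = 208² − 116·540 = -19376
m = -19376 < 0,  v_rel·d = 208 > 0  ⇒  outside

inside=no margin=-19376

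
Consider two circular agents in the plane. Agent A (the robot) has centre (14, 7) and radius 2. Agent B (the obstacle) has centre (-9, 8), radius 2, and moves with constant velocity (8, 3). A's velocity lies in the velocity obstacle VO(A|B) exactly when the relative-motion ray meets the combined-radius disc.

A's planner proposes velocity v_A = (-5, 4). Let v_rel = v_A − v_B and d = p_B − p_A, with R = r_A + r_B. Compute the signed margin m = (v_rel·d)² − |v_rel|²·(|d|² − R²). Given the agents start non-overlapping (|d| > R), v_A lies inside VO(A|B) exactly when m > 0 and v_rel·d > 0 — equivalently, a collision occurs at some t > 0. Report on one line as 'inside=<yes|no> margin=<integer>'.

d = (-23, 1),  |d|² = 530;  R = 2+2 = 4,  c = 530−4² = 514
v_rel = (-13, 1),  |v_rel|² = 170;  v_rel·d = (-13)·(-23) + (1)·(1) = 300
170·t² − 600·t + 514 = 0  ⇒  m = 300² − 170·514 = 2620
m = 2620 > 0,  v_rel·d = 300 > 0  ⇒  inside

inside=yes margin=2620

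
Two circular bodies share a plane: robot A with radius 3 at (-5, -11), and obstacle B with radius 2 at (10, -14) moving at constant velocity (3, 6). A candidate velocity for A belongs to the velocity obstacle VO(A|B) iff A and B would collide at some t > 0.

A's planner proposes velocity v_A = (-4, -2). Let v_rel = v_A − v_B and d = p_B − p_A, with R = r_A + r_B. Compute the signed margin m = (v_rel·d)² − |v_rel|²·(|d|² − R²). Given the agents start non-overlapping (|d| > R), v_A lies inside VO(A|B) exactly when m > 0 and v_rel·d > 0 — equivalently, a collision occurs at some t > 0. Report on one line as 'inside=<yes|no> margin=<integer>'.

d = (15, -3),  |d|² = 234;  R = 3+2 = 5,  c = 234−5² = 209
v_rel = (-7, -8),  |v_rel|² = 113;  v_rel·d = (-7)·(15) + (-8)·(-3) = -81
113·t² + 162·t + 209 = 0  ⇒  m = (-81)² − 113·209 = -17056
m = -17056 < 0,  v_rel·d = -81 < 0  ⇒  outside

inside=no margin=-17056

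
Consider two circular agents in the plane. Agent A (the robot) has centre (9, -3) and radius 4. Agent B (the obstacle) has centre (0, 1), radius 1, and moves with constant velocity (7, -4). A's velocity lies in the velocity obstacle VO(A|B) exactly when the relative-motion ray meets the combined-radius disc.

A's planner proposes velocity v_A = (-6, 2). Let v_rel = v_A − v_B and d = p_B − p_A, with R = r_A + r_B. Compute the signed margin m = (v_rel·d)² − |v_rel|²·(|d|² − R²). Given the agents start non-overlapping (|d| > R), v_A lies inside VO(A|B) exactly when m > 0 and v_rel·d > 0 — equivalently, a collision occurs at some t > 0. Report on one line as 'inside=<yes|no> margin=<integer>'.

d = (-9, 4),  |d|² = 97;  R = 4+1 = 5,  c = 97−5² = 72
v_rel = (-13, 6),  |v_rel|² = 205;  v_rel·d = (-13)·(-9) + (6)·(4) = 141
205·t² − 282·t + 72 = 0  ⇒  m = 141² − 205·72 = 5121
m = 5121 > 0,  v_rel·d = 141 > 0  ⇒  inside

inside=yes margin=5121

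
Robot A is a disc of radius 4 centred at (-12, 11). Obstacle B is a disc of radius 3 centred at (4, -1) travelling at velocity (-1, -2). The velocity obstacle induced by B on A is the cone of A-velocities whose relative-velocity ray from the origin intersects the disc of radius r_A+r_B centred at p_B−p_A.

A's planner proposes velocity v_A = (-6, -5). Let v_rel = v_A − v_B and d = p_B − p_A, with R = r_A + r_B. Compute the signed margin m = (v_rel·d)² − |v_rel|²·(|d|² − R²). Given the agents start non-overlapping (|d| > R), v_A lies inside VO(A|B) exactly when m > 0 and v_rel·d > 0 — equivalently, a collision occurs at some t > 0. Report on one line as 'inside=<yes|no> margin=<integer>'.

d = (16, -12),  |d|² = 400;  R = 4+3 = 7,  c = 400−7² = 351
v_rel = (-5, -3),  |v_rel|² = 34;  v_rel·d = (-5)·(16) + (-3)·(-12) = -44
34·t² + 88·t + 351 = 0  ⇒  m = (-44)² − 34·351 = -9998
m = -9998 < 0,  v_rel·d = -44 < 0  ⇒  outside

inside=no margin=-9998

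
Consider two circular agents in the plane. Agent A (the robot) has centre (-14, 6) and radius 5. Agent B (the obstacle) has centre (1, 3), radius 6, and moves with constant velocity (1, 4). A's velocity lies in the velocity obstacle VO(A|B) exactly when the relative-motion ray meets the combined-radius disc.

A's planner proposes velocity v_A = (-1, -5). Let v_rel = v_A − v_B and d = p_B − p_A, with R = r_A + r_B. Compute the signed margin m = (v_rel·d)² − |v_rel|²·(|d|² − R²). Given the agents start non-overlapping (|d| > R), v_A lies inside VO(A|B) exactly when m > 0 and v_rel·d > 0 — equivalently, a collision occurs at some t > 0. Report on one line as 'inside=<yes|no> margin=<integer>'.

d = (15, -3),  |d|² = 234;  R = 5+6 = 11,  c = 234−11² = 113
v_rel = (-2, -9),  |v_rel|² = 85;  v_rel·d = (-2)·(15) + (-9)·(-3) = -3
85·t² + 6·t + 113 = 0  ⇒  m = (-3)² − 85·113 = -9596
m = -9596 < 0,  v_rel·d = -3 < 0  ⇒  outside

inside=no margin=-9596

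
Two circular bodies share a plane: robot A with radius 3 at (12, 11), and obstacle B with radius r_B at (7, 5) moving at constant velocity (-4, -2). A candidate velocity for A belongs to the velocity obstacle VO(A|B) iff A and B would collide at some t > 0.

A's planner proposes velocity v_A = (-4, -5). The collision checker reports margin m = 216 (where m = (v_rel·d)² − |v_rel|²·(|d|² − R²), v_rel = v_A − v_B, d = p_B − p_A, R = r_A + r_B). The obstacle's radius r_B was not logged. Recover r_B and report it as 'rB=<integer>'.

m = 216
d = (-5, -6);  v_rel = (0, -3),  |v_rel|² = 9
v_rel×d = (0)·(-6) − (-3)·(-5) = -15
since m = R²·9 − (-15)²:  R² = (225 + 216) / 9 = 49
R = √49 = 7  ⇒  r_B = 7 − 3 = 4

rB=4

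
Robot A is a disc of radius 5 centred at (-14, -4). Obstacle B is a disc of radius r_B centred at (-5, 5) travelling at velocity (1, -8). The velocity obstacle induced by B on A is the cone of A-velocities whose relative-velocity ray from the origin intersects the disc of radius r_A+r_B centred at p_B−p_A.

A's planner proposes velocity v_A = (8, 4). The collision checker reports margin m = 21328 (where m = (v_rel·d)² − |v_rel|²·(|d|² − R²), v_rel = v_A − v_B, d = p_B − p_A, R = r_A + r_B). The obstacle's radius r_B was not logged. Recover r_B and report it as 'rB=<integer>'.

m = 21328
d = (9, 9);  v_rel = (7, 12),  |v_rel|² = 193
v_rel×d = (7)·(9) − (12)·(9) = -45
since m = R²·193 − (-45)²:  R² = (2025 + 21328) / 193 = 121
R = √121 = 11  ⇒  r_B = 11 − 5 = 6

rB=6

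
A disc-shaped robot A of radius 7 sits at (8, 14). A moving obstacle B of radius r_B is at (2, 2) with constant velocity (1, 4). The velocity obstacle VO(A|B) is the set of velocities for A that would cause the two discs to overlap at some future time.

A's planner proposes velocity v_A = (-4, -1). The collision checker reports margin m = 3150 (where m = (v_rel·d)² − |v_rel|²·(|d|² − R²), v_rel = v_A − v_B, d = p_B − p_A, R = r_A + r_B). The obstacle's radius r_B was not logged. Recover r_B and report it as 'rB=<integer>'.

m = 3150
d = (-6, -12);  v_rel = (-5, -5),  |v_rel|² = 50
v_rel×d = (-5)·(-12) − (-5)·(-6) = 30
since m = R²·50 − 30²:  R² = (900 + 3150) / 50 = 81
R = √81 = 9  ⇒  r_B = 9 − 7 = 2

rB=2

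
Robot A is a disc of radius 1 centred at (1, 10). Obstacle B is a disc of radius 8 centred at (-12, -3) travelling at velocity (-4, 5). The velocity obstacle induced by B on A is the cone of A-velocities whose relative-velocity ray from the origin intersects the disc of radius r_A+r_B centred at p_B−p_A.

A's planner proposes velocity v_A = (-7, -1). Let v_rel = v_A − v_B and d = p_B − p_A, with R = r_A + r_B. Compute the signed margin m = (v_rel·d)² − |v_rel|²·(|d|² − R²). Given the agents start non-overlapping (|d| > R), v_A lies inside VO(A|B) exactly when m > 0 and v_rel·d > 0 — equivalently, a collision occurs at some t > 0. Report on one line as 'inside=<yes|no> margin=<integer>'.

d = (-13, -13),  |d|² = 338;  R = 1+8 = 9,  c = 338−9² = 257
v_rel = (-3, -6),  |v_rel|² = 45;  v_rel·d = (-3)·(-13) + (-6)·(-13) = 117
45·t² − 234·t + 257 = 0  ⇒  m = 117² − 45·257 = 2124
m = 2124 > 0,  v_rel·d = 117 > 0  ⇒  inside

inside=yes margin=2124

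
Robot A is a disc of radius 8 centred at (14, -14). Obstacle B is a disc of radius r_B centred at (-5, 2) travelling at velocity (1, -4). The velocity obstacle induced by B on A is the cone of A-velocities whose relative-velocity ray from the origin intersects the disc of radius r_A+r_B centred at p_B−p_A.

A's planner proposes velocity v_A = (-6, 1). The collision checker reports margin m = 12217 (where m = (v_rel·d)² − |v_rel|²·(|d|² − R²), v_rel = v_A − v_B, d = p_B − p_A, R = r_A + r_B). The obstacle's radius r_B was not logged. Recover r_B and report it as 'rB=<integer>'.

m = 12217
d = (-19, 16);  v_rel = (-7, 5),  |v_rel|² = 74
v_rel×d = (-7)·(16) − (5)·(-19) = -17
since m = R²·74 − (-17)²:  R² = (289 + 12217) / 74 = 169
R = √169 = 13  ⇒  r_B = 13 − 8 = 5

rB=5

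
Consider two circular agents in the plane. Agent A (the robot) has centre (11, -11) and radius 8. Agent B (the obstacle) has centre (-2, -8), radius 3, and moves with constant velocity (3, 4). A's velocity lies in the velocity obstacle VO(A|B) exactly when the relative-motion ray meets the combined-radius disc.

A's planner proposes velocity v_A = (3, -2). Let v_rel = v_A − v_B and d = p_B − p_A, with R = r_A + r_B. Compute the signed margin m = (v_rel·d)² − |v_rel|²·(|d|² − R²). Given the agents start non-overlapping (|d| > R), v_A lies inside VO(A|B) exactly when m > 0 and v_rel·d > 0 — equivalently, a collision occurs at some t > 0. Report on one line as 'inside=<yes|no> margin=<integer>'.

d = (-13, 3),  |d|² = 178;  R = 8+3 = 11,  c = 178−11² = 57
v_rel = (0, -6),  |v_rel|² = 36;  v_rel·d = (0)·(-13) + (-6)·(3) = -18
36·t² + 36·t + 57 = 0  ⇒  m = (-18)² − 36·57 = -1728
m = -1728 < 0,  v_rel·d = -18 < 0  ⇒  outside

inside=no margin=-1728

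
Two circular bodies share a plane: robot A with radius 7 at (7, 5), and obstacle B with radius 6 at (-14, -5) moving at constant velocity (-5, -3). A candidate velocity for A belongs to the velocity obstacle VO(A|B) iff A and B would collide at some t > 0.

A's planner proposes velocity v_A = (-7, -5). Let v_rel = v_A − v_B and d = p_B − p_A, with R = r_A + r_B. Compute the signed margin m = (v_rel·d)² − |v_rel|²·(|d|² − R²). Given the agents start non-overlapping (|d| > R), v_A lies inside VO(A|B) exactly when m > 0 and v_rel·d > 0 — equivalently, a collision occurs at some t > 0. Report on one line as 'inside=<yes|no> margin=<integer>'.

d = (-21, -10),  |d|² = 541;  R = 7+6 = 13,  c = 541−13² = 372
v_rel = (-2, -2),  |v_rel|² = 8;  v_rel·d = (-2)·(-21) + (-2)·(-10) = 62
8·t² − 124·t + 372 = 0  ⇒  m = 62² − 8·372 = 868
m = 868 > 0,  v_rel·d = 62 > 0  ⇒  inside

inside=yes margin=868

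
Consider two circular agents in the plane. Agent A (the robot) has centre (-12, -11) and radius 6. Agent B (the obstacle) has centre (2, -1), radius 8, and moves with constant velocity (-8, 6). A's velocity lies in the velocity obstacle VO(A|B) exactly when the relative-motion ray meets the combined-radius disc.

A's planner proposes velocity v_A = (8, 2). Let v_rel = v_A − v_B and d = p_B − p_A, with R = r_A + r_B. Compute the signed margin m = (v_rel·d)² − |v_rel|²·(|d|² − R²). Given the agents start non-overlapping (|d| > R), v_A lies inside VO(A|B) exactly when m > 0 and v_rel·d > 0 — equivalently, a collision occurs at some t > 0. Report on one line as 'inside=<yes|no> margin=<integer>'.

d = (14, 10),  |d|² = 296;  R = 6+8 = 14,  c = 296−14² = 100
v_rel = (16, -4),  |v_rel|² = 272;  v_rel·d = (16)·(14) + (-4)·(10) = 184
272·t² − 368·t + 100 = 0  ⇒  m = 184² − 272·100 = 6656
m = 6656 > 0,  v_rel·d = 184 > 0  ⇒  inside

inside=yes margin=6656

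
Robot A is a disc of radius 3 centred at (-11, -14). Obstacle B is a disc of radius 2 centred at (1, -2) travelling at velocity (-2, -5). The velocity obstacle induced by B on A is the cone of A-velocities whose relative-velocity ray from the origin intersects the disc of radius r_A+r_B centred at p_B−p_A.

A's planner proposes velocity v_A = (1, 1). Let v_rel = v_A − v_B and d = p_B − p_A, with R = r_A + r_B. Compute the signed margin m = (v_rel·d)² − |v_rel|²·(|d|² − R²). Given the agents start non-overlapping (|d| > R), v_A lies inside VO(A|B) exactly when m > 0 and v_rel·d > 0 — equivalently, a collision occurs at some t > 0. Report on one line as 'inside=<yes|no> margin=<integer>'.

d = (12, 12),  |d|² = 288;  R = 3+2 = 5,  c = 288−5² = 263
v_rel = (3, 6),  |v_rel|² = 45;  v_rel·d = (3)·(12) + (6)·(12) = 108
45·t² − 216·t + 263 = 0  ⇒  m = 108² − 45·263 = -171
m = -171 < 0,  v_rel·d = 108 > 0  ⇒  outside

inside=no margin=-171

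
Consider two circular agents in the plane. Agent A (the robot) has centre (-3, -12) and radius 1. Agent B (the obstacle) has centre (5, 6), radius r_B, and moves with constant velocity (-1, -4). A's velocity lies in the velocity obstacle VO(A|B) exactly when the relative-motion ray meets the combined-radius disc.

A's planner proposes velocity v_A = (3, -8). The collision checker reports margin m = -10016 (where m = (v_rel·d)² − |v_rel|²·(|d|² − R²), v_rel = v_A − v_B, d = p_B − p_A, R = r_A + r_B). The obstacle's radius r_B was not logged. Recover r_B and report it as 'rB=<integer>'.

m = -10016
d = (8, 18);  v_rel = (4, -4),  |v_rel|² = 32
v_rel×d = (4)·(18) − (-4)·(8) = 104
since m = R²·32 − 104²:  R² = (10816 + -10016) / 32 = 25
R = √25 = 5  ⇒  r_B = 5 − 1 = 4

rB=4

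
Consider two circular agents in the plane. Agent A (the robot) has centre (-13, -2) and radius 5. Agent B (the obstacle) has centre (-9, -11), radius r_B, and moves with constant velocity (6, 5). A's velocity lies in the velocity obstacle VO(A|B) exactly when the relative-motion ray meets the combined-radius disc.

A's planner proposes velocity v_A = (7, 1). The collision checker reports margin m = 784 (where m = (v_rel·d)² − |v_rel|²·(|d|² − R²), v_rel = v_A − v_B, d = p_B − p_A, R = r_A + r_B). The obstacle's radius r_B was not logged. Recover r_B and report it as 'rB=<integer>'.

m = 784
d = (4, -9);  v_rel = (1, -4),  |v_rel|² = 17
v_rel×d = (1)·(-9) − (-4)·(4) = 7
since m = R²·17 − 7²:  R² = (49 + 784) / 17 = 49
R = √49 = 7  ⇒  r_B = 7 − 5 = 2

rB=2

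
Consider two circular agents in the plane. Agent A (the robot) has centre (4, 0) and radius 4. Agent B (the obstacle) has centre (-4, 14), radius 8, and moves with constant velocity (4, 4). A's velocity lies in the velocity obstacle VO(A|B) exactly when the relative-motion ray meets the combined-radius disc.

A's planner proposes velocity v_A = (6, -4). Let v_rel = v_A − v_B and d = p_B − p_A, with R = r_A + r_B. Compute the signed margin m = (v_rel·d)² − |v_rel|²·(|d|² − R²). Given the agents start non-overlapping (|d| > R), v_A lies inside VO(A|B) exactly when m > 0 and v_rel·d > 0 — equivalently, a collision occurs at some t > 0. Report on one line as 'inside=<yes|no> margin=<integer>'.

d = (-8, 14),  |d|² = 260;  R = 4+8 = 12,  c = 260−12² = 116
v_rel = (2, -8),  |v_rel|² = 68;  v_rel·d = (2)·(-8) + (-8)·(14) = -128
68·t² + 256·t + 116 = 0  ⇒  m = (-128)² − 68·116 = 8496
m = 8496 > 0,  v_rel·d = -128 < 0  ⇒  outside

inside=no margin=8496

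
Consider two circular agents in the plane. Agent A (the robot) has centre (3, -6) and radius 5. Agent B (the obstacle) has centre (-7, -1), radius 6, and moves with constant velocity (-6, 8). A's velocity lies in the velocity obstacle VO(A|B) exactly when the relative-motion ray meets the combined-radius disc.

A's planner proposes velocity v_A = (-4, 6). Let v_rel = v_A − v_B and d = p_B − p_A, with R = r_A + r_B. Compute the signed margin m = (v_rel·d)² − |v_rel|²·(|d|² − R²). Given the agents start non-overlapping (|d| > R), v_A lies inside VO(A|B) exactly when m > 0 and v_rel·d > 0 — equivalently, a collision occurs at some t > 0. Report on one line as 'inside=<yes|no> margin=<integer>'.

d = (-10, 5),  |d|² = 125;  R = 5+6 = 11,  c = 125−11² = 4
v_rel = (2, -2),  |v_rel|² = 8;  v_rel·d = (2)·(-10) + (-2)·(5) = -30
8·t² + 60·t + 4 = 0  ⇒  m = (-30)² − 8·4 = 868
m = 868 > 0,  v_rel·d = -30 < 0  ⇒  outside

inside=no margin=868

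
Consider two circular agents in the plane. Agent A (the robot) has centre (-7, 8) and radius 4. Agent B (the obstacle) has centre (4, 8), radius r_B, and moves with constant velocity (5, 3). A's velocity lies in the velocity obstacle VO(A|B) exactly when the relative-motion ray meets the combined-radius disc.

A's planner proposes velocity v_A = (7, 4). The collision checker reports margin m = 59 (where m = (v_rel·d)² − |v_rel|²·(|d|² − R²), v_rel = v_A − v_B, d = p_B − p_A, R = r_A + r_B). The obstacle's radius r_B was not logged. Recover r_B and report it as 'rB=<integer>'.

m = 59
d = (11, 0);  v_rel = (2, 1),  |v_rel|² = 5
v_rel×d = (2)·(0) − (1)·(11) = -11
since m = R²·5 − (-11)²:  R² = (121 + 59) / 5 = 36
R = √36 = 6  ⇒  r_B = 6 − 4 = 2

rB=2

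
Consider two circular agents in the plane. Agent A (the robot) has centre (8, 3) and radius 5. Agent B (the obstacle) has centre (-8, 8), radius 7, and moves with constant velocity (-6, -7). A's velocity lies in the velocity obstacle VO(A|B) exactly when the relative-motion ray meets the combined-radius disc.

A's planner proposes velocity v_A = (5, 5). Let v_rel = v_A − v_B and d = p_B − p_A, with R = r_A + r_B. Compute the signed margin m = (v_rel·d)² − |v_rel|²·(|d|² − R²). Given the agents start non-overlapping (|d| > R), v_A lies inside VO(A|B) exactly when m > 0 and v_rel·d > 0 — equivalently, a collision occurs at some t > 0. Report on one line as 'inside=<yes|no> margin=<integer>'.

d = (-16, 5),  |d|² = 281;  R = 5+7 = 12,  c = 281−12² = 137
v_rel = (11, 12),  |v_rel|² = 265;  v_rel·d = (11)·(-16) + (12)·(5) = -116
265·t² + 232·t + 137 = 0  ⇒  m = (-116)² − 265·137 = -22849
m = -22849 < 0,  v_rel·d = -116 < 0  ⇒  outside

inside=no margin=-22849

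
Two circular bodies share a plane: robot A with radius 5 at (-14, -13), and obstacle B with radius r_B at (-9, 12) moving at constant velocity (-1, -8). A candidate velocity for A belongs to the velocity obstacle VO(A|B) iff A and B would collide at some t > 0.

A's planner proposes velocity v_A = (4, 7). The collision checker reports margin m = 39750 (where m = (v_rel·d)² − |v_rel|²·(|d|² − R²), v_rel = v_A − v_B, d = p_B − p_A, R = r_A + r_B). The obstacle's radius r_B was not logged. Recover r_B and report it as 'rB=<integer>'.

m = 39750
d = (5, 25);  v_rel = (5, 15),  |v_rel|² = 250
v_rel×d = (5)·(25) − (15)·(5) = 50
since m = R²·250 − 50²:  R² = (2500 + 39750) / 250 = 169
R = √169 = 13  ⇒  r_B = 13 − 5 = 8

rB=8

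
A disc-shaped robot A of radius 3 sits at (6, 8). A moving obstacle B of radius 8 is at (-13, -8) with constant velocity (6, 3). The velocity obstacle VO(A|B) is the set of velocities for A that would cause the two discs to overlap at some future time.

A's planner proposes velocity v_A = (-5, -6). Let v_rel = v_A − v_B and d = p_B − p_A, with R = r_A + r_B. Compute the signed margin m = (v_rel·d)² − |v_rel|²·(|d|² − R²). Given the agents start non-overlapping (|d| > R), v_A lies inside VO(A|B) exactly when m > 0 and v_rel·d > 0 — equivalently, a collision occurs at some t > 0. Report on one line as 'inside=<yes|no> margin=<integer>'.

d = (-19, -16),  |d|² = 617;  R = 3+8 = 11,  c = 617−11² = 496
v_rel = (-11, -9),  |v_rel|² = 202;  v_rel·d = (-11)·(-19) + (-9)·(-16) = 353
202·t² − 706·t + 496 = 0  ⇒  m = 353² − 202·496 = 24417
m = 24417 > 0,  v_rel·d = 353 > 0  ⇒  inside

inside=yes margin=24417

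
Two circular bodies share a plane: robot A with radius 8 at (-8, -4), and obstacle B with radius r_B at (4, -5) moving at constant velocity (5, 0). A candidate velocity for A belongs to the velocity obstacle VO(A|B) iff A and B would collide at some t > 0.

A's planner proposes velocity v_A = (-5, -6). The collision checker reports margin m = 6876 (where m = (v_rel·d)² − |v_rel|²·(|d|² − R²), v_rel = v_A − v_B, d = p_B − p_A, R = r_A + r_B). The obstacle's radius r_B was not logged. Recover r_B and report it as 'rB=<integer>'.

m = 6876
d = (12, -1);  v_rel = (-10, -6),  |v_rel|² = 136
v_rel×d = (-10)·(-1) − (-6)·(12) = 82
since m = R²·136 − 82²:  R² = (6724 + 6876) / 136 = 100
R = √100 = 10  ⇒  r_B = 10 − 8 = 2

rB=2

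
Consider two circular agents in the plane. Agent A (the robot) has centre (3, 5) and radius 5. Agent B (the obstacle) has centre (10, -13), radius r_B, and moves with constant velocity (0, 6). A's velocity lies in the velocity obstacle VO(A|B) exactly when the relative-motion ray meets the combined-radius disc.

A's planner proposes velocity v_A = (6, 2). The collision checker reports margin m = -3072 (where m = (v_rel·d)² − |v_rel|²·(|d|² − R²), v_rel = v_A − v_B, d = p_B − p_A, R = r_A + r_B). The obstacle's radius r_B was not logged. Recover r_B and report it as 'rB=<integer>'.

m = -3072
d = (7, -18);  v_rel = (6, -4),  |v_rel|² = 52
v_rel×d = (6)·(-18) − (-4)·(7) = -80
since m = R²·52 − (-80)²:  R² = (6400 + -3072) / 52 = 64
R = √64 = 8  ⇒  r_B = 8 − 5 = 3

rB=3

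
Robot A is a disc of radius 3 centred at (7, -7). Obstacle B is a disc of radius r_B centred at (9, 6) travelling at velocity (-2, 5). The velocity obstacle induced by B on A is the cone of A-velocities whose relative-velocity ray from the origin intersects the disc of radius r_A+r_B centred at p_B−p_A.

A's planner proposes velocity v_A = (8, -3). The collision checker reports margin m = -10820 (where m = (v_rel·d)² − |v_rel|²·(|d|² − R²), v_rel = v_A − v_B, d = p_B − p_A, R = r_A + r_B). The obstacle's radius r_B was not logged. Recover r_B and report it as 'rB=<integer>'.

m = -10820
d = (2, 13);  v_rel = (10, -8),  |v_rel|² = 164
v_rel×d = (10)·(13) − (-8)·(2) = 146
since m = R²·164 − 146²:  R² = (21316 + -10820) / 164 = 64
R = √64 = 8  ⇒  r_B = 8 − 3 = 5

rB=5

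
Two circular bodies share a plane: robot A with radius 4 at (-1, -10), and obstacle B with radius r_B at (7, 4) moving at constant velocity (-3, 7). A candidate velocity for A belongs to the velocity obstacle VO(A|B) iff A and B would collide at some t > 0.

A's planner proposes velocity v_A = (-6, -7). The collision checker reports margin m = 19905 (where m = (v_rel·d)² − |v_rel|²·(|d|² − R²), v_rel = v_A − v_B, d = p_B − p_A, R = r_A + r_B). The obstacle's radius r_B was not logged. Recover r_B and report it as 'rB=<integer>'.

m = 19905
d = (8, 14);  v_rel = (-3, -14),  |v_rel|² = 205
v_rel×d = (-3)·(14) − (-14)·(8) = 70
since m = R²·205 − 70²:  R² = (4900 + 19905) / 205 = 121
R = √121 = 11  ⇒  r_B = 11 − 4 = 7

rB=7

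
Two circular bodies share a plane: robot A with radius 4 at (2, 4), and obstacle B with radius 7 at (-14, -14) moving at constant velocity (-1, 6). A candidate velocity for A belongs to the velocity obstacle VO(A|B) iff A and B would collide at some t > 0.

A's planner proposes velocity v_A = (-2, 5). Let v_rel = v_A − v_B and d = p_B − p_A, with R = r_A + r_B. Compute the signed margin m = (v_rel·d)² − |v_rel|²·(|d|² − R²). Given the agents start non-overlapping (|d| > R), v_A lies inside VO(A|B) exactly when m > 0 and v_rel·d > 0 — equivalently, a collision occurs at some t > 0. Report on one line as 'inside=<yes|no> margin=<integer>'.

d = (-16, -18),  |d|² = 580;  R = 4+7 = 11,  c = 580−11² = 459
v_rel = (-1, -1),  |v_rel|² = 2;  v_rel·d = (-1)·(-16) + (-1)·(-18) = 34
2·t² − 68·t + 459 = 0  ⇒  m = 34² − 2·459 = 238
m = 238 > 0,  v_rel·d = 34 > 0  ⇒  inside

inside=yes margin=238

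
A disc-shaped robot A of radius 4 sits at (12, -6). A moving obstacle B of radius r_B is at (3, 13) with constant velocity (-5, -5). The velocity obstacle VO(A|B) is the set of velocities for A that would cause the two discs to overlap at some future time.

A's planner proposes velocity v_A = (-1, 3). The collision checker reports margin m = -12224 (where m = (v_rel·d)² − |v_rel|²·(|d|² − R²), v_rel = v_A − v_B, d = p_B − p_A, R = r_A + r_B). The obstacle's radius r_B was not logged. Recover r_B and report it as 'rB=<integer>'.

m = -12224
d = (-9, 19);  v_rel = (4, 8),  |v_rel|² = 80
v_rel×d = (4)·(19) − (8)·(-9) = 148
since m = R²·80 − 148²:  R² = (21904 + -12224) / 80 = 121
R = √121 = 11  ⇒  r_B = 11 − 4 = 7

rB=7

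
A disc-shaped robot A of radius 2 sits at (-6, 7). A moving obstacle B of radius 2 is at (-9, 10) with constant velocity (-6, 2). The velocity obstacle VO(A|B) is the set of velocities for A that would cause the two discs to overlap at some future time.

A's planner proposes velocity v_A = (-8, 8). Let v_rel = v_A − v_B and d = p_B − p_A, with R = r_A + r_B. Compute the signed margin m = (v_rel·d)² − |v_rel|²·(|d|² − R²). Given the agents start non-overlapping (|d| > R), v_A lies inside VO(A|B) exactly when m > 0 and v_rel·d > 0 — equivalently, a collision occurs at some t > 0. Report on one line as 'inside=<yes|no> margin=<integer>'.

d = (-3, 3),  |d|² = 18;  R = 2+2 = 4,  c = 18−4² = 2
v_rel = (-2, 6),  |v_rel|² = 40;  v_rel·d = (-2)·(-3) + (6)·(3) = 24
40·t² − 48·t + 2 = 0  ⇒  m = 24² − 40·2 = 496
m = 496 > 0,  v_rel·d = 24 > 0  ⇒  inside

inside=yes margin=496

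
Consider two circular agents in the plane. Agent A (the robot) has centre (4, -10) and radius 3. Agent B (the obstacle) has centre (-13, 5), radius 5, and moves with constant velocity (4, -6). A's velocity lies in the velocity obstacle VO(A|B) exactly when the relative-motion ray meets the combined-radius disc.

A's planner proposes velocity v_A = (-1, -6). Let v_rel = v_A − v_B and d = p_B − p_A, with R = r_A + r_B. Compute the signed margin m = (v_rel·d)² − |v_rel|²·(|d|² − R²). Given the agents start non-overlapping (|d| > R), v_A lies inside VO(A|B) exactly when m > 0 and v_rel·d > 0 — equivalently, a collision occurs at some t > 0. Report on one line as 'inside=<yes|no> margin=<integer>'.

d = (-17, 15),  |d|² = 514;  R = 3+5 = 8,  c = 514−8² = 450
v_rel = (-5, 0),  |v_rel|² = 25;  v_rel·d = (-5)·(-17) + (0)·(15) = 85
25·t² − 170·t + 450 = 0  ⇒  m = 85² − 25·450 = -4025
m = -4025 < 0,  v_rel·d = 85 > 0  ⇒  outside

inside=no margin=-4025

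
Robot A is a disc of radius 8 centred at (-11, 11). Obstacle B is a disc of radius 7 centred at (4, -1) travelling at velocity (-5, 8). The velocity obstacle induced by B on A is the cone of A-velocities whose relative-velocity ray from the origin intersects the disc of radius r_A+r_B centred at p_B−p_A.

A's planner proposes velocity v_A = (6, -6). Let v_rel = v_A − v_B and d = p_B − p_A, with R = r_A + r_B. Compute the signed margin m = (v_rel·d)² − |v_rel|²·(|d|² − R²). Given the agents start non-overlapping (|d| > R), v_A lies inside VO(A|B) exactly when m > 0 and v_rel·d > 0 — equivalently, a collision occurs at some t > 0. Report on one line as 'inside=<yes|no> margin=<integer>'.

d = (15, -12),  |d|² = 369;  R = 8+7 = 15,  c = 369−15² = 144
v_rel = (11, -14),  |v_rel|² = 317;  v_rel·d = (11)·(15) + (-14)·(-12) = 333
317·t² − 666·t + 144 = 0  ⇒  m = 333² − 317·144 = 65241
m = 65241 > 0,  v_rel·d = 333 > 0  ⇒  inside

inside=yes margin=65241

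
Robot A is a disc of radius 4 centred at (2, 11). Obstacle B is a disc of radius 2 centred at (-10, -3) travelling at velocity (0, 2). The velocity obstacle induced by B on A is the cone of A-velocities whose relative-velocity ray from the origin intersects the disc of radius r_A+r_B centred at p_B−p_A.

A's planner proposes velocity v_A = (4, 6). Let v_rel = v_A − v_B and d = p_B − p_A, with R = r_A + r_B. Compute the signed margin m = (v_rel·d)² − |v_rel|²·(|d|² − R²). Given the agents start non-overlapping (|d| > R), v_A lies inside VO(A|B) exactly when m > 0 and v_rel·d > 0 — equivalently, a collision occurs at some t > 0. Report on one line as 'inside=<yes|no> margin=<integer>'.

d = (-12, -14),  |d|² = 340;  R = 4+2 = 6,  c = 340−6² = 304
v_rel = (4, 4),  |v_rel|² = 32;  v_rel·d = (4)·(-12) + (4)·(-14) = -104
32·t² + 208·t + 304 = 0  ⇒  m = (-104)² − 32·304 = 1088
m = 1088 > 0,  v_rel·d = -104 < 0  ⇒  outside

inside=no margin=1088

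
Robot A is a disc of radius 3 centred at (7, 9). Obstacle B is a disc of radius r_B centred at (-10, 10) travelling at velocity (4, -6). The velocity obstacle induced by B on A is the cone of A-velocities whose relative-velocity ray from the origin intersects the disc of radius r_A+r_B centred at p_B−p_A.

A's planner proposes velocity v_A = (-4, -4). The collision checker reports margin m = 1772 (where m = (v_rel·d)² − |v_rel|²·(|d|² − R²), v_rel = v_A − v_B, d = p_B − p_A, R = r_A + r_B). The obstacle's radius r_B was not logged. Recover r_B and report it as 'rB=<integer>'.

m = 1772
d = (-17, 1);  v_rel = (-8, 2),  |v_rel|² = 68
v_rel×d = (-8)·(1) − (2)·(-17) = 26
since m = R²·68 − 26²:  R² = (676 + 1772) / 68 = 36
R = √36 = 6  ⇒  r_B = 6 − 3 = 3

rB=3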